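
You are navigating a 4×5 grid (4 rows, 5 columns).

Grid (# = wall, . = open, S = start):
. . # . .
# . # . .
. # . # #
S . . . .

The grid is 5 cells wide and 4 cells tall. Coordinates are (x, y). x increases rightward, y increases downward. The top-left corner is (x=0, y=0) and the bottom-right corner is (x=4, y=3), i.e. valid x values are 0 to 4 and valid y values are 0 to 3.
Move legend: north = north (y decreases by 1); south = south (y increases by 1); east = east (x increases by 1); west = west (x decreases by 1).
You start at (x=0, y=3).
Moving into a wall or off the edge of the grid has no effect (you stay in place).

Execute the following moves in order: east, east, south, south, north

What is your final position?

Answer: Final position: (x=2, y=2)

Derivation:
Start: (x=0, y=3)
  east (east): (x=0, y=3) -> (x=1, y=3)
  east (east): (x=1, y=3) -> (x=2, y=3)
  south (south): blocked, stay at (x=2, y=3)
  south (south): blocked, stay at (x=2, y=3)
  north (north): (x=2, y=3) -> (x=2, y=2)
Final: (x=2, y=2)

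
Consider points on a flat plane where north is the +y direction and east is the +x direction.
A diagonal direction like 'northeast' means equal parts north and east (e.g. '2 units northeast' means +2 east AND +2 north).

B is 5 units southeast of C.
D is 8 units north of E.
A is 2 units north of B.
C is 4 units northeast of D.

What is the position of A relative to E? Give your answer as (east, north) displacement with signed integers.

Place E at the origin (east=0, north=0).
  D is 8 units north of E: delta (east=+0, north=+8); D at (east=0, north=8).
  C is 4 units northeast of D: delta (east=+4, north=+4); C at (east=4, north=12).
  B is 5 units southeast of C: delta (east=+5, north=-5); B at (east=9, north=7).
  A is 2 units north of B: delta (east=+0, north=+2); A at (east=9, north=9).
Therefore A relative to E: (east=9, north=9).

Answer: A is at (east=9, north=9) relative to E.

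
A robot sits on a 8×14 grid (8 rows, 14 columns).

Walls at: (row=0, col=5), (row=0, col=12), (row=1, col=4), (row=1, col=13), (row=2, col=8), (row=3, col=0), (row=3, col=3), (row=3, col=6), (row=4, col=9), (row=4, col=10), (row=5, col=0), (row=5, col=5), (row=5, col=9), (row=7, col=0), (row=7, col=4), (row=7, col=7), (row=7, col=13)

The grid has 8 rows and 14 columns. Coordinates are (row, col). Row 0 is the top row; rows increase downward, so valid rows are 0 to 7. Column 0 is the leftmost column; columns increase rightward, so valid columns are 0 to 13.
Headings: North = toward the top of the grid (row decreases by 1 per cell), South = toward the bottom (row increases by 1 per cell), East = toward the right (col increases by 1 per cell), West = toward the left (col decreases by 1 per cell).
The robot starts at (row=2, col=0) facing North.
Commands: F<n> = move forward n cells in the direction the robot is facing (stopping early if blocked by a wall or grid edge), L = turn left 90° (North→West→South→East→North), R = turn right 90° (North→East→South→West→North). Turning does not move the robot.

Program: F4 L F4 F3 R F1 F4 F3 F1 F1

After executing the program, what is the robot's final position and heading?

Start: (row=2, col=0), facing North
  F4: move forward 2/4 (blocked), now at (row=0, col=0)
  L: turn left, now facing West
  F4: move forward 0/4 (blocked), now at (row=0, col=0)
  F3: move forward 0/3 (blocked), now at (row=0, col=0)
  R: turn right, now facing North
  F1: move forward 0/1 (blocked), now at (row=0, col=0)
  F4: move forward 0/4 (blocked), now at (row=0, col=0)
  F3: move forward 0/3 (blocked), now at (row=0, col=0)
  F1: move forward 0/1 (blocked), now at (row=0, col=0)
  F1: move forward 0/1 (blocked), now at (row=0, col=0)
Final: (row=0, col=0), facing North

Answer: Final position: (row=0, col=0), facing North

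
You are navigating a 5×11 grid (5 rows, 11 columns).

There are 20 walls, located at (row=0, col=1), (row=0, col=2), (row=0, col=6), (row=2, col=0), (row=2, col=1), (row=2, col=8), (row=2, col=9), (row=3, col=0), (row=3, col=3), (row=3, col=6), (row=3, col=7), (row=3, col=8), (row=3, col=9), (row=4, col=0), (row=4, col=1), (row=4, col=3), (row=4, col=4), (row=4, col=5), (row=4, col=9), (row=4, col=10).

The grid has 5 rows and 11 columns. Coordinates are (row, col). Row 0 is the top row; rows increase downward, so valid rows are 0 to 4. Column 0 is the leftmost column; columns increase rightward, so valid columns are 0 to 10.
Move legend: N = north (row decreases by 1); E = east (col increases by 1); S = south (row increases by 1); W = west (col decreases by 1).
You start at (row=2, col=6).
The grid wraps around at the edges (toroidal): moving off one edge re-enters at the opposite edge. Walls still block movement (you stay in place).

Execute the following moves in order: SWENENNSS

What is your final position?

Answer: Final position: (row=1, col=7)

Derivation:
Start: (row=2, col=6)
  S (south): blocked, stay at (row=2, col=6)
  W (west): (row=2, col=6) -> (row=2, col=5)
  E (east): (row=2, col=5) -> (row=2, col=6)
  N (north): (row=2, col=6) -> (row=1, col=6)
  E (east): (row=1, col=6) -> (row=1, col=7)
  N (north): (row=1, col=7) -> (row=0, col=7)
  N (north): (row=0, col=7) -> (row=4, col=7)
  S (south): (row=4, col=7) -> (row=0, col=7)
  S (south): (row=0, col=7) -> (row=1, col=7)
Final: (row=1, col=7)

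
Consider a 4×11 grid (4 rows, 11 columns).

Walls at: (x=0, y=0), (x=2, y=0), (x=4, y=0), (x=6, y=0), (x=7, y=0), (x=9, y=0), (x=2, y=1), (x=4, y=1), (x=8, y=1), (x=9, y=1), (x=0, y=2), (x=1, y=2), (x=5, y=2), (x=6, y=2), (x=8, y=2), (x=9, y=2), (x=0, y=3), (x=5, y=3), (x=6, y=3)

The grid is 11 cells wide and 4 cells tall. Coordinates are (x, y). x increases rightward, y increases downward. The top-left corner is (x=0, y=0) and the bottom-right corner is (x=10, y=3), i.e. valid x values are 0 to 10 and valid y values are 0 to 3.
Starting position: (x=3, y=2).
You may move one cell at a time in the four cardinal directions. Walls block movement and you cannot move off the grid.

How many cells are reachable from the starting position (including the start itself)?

BFS flood-fill from (x=3, y=2):
  Distance 0: (x=3, y=2)
  Distance 1: (x=3, y=1), (x=2, y=2), (x=4, y=2), (x=3, y=3)
  Distance 2: (x=3, y=0), (x=2, y=3), (x=4, y=3)
  Distance 3: (x=1, y=3)
Total reachable: 9 (grid has 25 open cells total)

Answer: Reachable cells: 9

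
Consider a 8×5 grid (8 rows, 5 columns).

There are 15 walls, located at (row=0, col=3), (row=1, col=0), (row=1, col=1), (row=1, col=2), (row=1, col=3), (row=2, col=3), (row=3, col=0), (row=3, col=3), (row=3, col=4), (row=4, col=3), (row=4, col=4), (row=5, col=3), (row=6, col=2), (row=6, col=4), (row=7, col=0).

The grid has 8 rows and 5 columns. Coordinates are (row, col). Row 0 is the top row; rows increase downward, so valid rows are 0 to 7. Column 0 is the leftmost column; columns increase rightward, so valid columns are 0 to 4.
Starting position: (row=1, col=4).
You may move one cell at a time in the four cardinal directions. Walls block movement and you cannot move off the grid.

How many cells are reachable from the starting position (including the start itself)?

BFS flood-fill from (row=1, col=4):
  Distance 0: (row=1, col=4)
  Distance 1: (row=0, col=4), (row=2, col=4)
Total reachable: 3 (grid has 25 open cells total)

Answer: Reachable cells: 3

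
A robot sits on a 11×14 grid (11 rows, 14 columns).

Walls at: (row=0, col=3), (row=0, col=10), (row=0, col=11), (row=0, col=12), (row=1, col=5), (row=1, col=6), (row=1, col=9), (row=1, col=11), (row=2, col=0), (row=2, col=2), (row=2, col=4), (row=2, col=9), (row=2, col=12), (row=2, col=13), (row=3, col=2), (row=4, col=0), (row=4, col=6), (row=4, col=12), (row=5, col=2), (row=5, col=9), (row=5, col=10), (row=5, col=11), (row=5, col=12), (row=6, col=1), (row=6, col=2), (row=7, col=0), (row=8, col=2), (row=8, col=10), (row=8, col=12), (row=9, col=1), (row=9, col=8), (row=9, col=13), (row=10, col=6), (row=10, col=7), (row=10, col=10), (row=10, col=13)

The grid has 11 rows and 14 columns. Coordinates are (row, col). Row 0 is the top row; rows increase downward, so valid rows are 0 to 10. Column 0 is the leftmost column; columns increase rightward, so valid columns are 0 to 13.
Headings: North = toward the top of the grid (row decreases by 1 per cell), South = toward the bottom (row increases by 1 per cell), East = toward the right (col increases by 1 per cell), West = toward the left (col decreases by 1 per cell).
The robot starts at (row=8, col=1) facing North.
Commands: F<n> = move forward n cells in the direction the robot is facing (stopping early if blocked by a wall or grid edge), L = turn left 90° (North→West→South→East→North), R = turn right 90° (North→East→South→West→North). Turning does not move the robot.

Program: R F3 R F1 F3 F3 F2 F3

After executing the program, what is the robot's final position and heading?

Answer: Final position: (row=8, col=1), facing South

Derivation:
Start: (row=8, col=1), facing North
  R: turn right, now facing East
  F3: move forward 0/3 (blocked), now at (row=8, col=1)
  R: turn right, now facing South
  F1: move forward 0/1 (blocked), now at (row=8, col=1)
  F3: move forward 0/3 (blocked), now at (row=8, col=1)
  F3: move forward 0/3 (blocked), now at (row=8, col=1)
  F2: move forward 0/2 (blocked), now at (row=8, col=1)
  F3: move forward 0/3 (blocked), now at (row=8, col=1)
Final: (row=8, col=1), facing South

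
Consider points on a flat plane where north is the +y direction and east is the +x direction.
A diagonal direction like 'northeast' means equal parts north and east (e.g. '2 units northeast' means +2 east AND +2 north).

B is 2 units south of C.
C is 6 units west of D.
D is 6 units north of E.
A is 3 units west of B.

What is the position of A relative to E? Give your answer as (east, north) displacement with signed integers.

Answer: A is at (east=-9, north=4) relative to E.

Derivation:
Place E at the origin (east=0, north=0).
  D is 6 units north of E: delta (east=+0, north=+6); D at (east=0, north=6).
  C is 6 units west of D: delta (east=-6, north=+0); C at (east=-6, north=6).
  B is 2 units south of C: delta (east=+0, north=-2); B at (east=-6, north=4).
  A is 3 units west of B: delta (east=-3, north=+0); A at (east=-9, north=4).
Therefore A relative to E: (east=-9, north=4).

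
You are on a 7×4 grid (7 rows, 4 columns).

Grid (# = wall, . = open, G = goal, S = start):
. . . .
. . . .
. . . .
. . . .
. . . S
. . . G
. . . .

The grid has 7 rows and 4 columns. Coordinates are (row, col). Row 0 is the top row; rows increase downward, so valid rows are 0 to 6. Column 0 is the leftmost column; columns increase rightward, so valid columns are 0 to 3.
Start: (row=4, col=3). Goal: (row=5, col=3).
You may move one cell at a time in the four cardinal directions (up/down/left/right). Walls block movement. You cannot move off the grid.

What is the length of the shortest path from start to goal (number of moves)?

Answer: Shortest path length: 1

Derivation:
BFS from (row=4, col=3) until reaching (row=5, col=3):
  Distance 0: (row=4, col=3)
  Distance 1: (row=3, col=3), (row=4, col=2), (row=5, col=3)  <- goal reached here
One shortest path (1 moves): (row=4, col=3) -> (row=5, col=3)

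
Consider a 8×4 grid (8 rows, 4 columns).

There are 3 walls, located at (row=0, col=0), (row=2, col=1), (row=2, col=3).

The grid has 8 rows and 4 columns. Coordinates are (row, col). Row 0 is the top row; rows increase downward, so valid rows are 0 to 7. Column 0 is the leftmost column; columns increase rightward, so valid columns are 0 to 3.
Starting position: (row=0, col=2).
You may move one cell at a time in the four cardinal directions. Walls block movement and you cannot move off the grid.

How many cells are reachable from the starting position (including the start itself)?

BFS flood-fill from (row=0, col=2):
  Distance 0: (row=0, col=2)
  Distance 1: (row=0, col=1), (row=0, col=3), (row=1, col=2)
  Distance 2: (row=1, col=1), (row=1, col=3), (row=2, col=2)
  Distance 3: (row=1, col=0), (row=3, col=2)
  Distance 4: (row=2, col=0), (row=3, col=1), (row=3, col=3), (row=4, col=2)
  Distance 5: (row=3, col=0), (row=4, col=1), (row=4, col=3), (row=5, col=2)
  Distance 6: (row=4, col=0), (row=5, col=1), (row=5, col=3), (row=6, col=2)
  Distance 7: (row=5, col=0), (row=6, col=1), (row=6, col=3), (row=7, col=2)
  Distance 8: (row=6, col=0), (row=7, col=1), (row=7, col=3)
  Distance 9: (row=7, col=0)
Total reachable: 29 (grid has 29 open cells total)

Answer: Reachable cells: 29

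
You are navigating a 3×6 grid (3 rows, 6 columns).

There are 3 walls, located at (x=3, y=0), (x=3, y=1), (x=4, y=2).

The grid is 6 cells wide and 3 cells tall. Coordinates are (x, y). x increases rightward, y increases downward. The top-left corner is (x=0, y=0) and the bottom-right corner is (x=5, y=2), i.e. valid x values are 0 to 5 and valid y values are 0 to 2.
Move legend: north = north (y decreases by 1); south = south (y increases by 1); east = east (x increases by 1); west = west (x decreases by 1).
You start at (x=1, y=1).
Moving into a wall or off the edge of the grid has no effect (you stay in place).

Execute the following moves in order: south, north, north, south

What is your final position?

Answer: Final position: (x=1, y=1)

Derivation:
Start: (x=1, y=1)
  south (south): (x=1, y=1) -> (x=1, y=2)
  north (north): (x=1, y=2) -> (x=1, y=1)
  north (north): (x=1, y=1) -> (x=1, y=0)
  south (south): (x=1, y=0) -> (x=1, y=1)
Final: (x=1, y=1)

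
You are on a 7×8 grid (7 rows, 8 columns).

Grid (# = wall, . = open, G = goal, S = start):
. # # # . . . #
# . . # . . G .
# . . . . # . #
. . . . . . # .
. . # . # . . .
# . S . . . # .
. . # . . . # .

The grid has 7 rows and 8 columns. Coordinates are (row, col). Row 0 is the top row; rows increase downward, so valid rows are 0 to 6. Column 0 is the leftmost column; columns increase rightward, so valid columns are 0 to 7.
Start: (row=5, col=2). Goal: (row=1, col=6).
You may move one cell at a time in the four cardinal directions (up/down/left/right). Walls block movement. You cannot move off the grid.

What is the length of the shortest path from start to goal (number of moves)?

Answer: Shortest path length: 8

Derivation:
BFS from (row=5, col=2) until reaching (row=1, col=6):
  Distance 0: (row=5, col=2)
  Distance 1: (row=5, col=1), (row=5, col=3)
  Distance 2: (row=4, col=1), (row=4, col=3), (row=5, col=4), (row=6, col=1), (row=6, col=3)
  Distance 3: (row=3, col=1), (row=3, col=3), (row=4, col=0), (row=5, col=5), (row=6, col=0), (row=6, col=4)
  Distance 4: (row=2, col=1), (row=2, col=3), (row=3, col=0), (row=3, col=2), (row=3, col=4), (row=4, col=5), (row=6, col=5)
  Distance 5: (row=1, col=1), (row=2, col=2), (row=2, col=4), (row=3, col=5), (row=4, col=6)
  Distance 6: (row=1, col=2), (row=1, col=4), (row=4, col=7)
  Distance 7: (row=0, col=4), (row=1, col=5), (row=3, col=7), (row=5, col=7)
  Distance 8: (row=0, col=5), (row=1, col=6), (row=6, col=7)  <- goal reached here
One shortest path (8 moves): (row=5, col=2) -> (row=5, col=3) -> (row=4, col=3) -> (row=3, col=3) -> (row=3, col=4) -> (row=2, col=4) -> (row=1, col=4) -> (row=1, col=5) -> (row=1, col=6)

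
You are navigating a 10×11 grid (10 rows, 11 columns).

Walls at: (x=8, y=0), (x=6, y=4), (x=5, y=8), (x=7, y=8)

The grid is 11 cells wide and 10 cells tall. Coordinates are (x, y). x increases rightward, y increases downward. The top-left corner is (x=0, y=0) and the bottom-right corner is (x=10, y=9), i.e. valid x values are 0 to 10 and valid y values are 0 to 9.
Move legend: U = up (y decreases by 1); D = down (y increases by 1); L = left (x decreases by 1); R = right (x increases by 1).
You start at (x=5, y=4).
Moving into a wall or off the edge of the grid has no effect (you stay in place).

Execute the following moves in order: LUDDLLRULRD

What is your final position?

Answer: Final position: (x=3, y=5)

Derivation:
Start: (x=5, y=4)
  L (left): (x=5, y=4) -> (x=4, y=4)
  U (up): (x=4, y=4) -> (x=4, y=3)
  D (down): (x=4, y=3) -> (x=4, y=4)
  D (down): (x=4, y=4) -> (x=4, y=5)
  L (left): (x=4, y=5) -> (x=3, y=5)
  L (left): (x=3, y=5) -> (x=2, y=5)
  R (right): (x=2, y=5) -> (x=3, y=5)
  U (up): (x=3, y=5) -> (x=3, y=4)
  L (left): (x=3, y=4) -> (x=2, y=4)
  R (right): (x=2, y=4) -> (x=3, y=4)
  D (down): (x=3, y=4) -> (x=3, y=5)
Final: (x=3, y=5)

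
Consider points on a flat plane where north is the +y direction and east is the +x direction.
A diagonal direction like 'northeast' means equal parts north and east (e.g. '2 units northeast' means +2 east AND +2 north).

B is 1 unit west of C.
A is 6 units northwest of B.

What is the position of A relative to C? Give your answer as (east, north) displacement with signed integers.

Answer: A is at (east=-7, north=6) relative to C.

Derivation:
Place C at the origin (east=0, north=0).
  B is 1 unit west of C: delta (east=-1, north=+0); B at (east=-1, north=0).
  A is 6 units northwest of B: delta (east=-6, north=+6); A at (east=-7, north=6).
Therefore A relative to C: (east=-7, north=6).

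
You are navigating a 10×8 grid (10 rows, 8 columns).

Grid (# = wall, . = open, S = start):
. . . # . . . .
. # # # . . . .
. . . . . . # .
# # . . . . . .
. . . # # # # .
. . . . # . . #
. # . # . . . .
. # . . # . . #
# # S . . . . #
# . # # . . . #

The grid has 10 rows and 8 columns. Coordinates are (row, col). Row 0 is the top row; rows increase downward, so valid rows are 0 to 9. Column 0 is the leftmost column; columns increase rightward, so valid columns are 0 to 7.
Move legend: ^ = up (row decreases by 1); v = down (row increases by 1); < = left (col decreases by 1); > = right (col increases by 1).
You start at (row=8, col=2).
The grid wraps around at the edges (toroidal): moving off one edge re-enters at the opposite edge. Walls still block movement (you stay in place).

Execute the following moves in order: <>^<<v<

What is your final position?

Answer: Final position: (row=8, col=2)

Derivation:
Start: (row=8, col=2)
  < (left): blocked, stay at (row=8, col=2)
  > (right): (row=8, col=2) -> (row=8, col=3)
  ^ (up): (row=8, col=3) -> (row=7, col=3)
  < (left): (row=7, col=3) -> (row=7, col=2)
  < (left): blocked, stay at (row=7, col=2)
  v (down): (row=7, col=2) -> (row=8, col=2)
  < (left): blocked, stay at (row=8, col=2)
Final: (row=8, col=2)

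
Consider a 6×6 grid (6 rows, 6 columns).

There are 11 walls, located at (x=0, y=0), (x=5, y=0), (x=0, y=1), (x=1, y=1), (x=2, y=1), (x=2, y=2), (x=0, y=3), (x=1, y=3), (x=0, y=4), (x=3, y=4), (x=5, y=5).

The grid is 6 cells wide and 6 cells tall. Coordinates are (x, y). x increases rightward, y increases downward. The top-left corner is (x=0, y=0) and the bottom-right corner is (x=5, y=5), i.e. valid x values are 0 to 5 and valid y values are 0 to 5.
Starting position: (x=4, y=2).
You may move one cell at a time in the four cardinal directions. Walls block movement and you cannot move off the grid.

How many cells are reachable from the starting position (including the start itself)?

BFS flood-fill from (x=4, y=2):
  Distance 0: (x=4, y=2)
  Distance 1: (x=4, y=1), (x=3, y=2), (x=5, y=2), (x=4, y=3)
  Distance 2: (x=4, y=0), (x=3, y=1), (x=5, y=1), (x=3, y=3), (x=5, y=3), (x=4, y=4)
  Distance 3: (x=3, y=0), (x=2, y=3), (x=5, y=4), (x=4, y=5)
  Distance 4: (x=2, y=0), (x=2, y=4), (x=3, y=5)
  Distance 5: (x=1, y=0), (x=1, y=4), (x=2, y=5)
  Distance 6: (x=1, y=5)
  Distance 7: (x=0, y=5)
Total reachable: 23 (grid has 25 open cells total)

Answer: Reachable cells: 23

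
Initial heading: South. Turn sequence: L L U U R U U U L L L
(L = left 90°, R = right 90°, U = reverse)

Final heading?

Answer: Final heading: North

Derivation:
Start: South
  L (left (90° counter-clockwise)) -> East
  L (left (90° counter-clockwise)) -> North
  U (U-turn (180°)) -> South
  U (U-turn (180°)) -> North
  R (right (90° clockwise)) -> East
  U (U-turn (180°)) -> West
  U (U-turn (180°)) -> East
  U (U-turn (180°)) -> West
  L (left (90° counter-clockwise)) -> South
  L (left (90° counter-clockwise)) -> East
  L (left (90° counter-clockwise)) -> North
Final: North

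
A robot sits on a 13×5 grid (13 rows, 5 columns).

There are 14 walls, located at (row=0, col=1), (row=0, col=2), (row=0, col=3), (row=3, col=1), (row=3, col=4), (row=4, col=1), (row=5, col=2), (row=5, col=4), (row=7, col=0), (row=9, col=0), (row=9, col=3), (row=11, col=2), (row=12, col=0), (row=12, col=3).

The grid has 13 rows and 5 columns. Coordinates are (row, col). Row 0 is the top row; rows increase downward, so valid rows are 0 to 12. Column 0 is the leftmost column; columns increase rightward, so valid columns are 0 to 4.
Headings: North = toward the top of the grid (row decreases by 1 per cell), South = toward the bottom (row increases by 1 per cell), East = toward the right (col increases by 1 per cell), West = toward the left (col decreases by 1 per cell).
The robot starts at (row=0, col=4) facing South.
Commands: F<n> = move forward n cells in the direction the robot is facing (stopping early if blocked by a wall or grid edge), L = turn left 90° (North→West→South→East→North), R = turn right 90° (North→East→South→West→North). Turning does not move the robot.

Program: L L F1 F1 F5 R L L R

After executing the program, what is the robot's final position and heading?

Start: (row=0, col=4), facing South
  L: turn left, now facing East
  L: turn left, now facing North
  F1: move forward 0/1 (blocked), now at (row=0, col=4)
  F1: move forward 0/1 (blocked), now at (row=0, col=4)
  F5: move forward 0/5 (blocked), now at (row=0, col=4)
  R: turn right, now facing East
  L: turn left, now facing North
  L: turn left, now facing West
  R: turn right, now facing North
Final: (row=0, col=4), facing North

Answer: Final position: (row=0, col=4), facing North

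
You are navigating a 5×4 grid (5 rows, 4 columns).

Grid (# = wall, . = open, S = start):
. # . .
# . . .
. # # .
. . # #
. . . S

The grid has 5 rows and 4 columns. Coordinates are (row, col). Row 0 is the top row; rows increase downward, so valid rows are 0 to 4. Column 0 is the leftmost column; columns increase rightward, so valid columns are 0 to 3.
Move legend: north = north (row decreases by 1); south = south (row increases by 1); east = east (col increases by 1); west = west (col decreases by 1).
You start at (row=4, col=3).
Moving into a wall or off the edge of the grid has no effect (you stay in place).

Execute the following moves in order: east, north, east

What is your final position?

Start: (row=4, col=3)
  east (east): blocked, stay at (row=4, col=3)
  north (north): blocked, stay at (row=4, col=3)
  east (east): blocked, stay at (row=4, col=3)
Final: (row=4, col=3)

Answer: Final position: (row=4, col=3)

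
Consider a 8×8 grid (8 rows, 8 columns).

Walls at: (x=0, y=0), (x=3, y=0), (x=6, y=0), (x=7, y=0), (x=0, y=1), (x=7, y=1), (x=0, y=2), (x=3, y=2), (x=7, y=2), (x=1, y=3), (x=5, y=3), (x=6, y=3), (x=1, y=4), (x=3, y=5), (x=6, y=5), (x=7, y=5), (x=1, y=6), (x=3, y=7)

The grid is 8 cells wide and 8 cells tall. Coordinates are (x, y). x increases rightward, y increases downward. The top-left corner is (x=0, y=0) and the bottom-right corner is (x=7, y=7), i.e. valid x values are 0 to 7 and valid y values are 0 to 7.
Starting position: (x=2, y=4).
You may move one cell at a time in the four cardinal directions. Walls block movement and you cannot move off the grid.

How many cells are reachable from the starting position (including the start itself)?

Answer: Reachable cells: 46

Derivation:
BFS flood-fill from (x=2, y=4):
  Distance 0: (x=2, y=4)
  Distance 1: (x=2, y=3), (x=3, y=4), (x=2, y=5)
  Distance 2: (x=2, y=2), (x=3, y=3), (x=4, y=4), (x=1, y=5), (x=2, y=6)
  Distance 3: (x=2, y=1), (x=1, y=2), (x=4, y=3), (x=5, y=4), (x=0, y=5), (x=4, y=5), (x=3, y=6), (x=2, y=7)
  Distance 4: (x=2, y=0), (x=1, y=1), (x=3, y=1), (x=4, y=2), (x=0, y=4), (x=6, y=4), (x=5, y=5), (x=0, y=6), (x=4, y=6), (x=1, y=7)
  Distance 5: (x=1, y=0), (x=4, y=1), (x=5, y=2), (x=0, y=3), (x=7, y=4), (x=5, y=6), (x=0, y=7), (x=4, y=7)
  Distance 6: (x=4, y=0), (x=5, y=1), (x=6, y=2), (x=7, y=3), (x=6, y=6), (x=5, y=7)
  Distance 7: (x=5, y=0), (x=6, y=1), (x=7, y=6), (x=6, y=7)
  Distance 8: (x=7, y=7)
Total reachable: 46 (grid has 46 open cells total)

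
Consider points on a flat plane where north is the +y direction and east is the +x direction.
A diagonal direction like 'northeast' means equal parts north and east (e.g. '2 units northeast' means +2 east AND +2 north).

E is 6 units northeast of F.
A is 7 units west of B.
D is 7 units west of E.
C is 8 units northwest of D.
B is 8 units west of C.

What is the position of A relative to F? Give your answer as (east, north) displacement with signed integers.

Place F at the origin (east=0, north=0).
  E is 6 units northeast of F: delta (east=+6, north=+6); E at (east=6, north=6).
  D is 7 units west of E: delta (east=-7, north=+0); D at (east=-1, north=6).
  C is 8 units northwest of D: delta (east=-8, north=+8); C at (east=-9, north=14).
  B is 8 units west of C: delta (east=-8, north=+0); B at (east=-17, north=14).
  A is 7 units west of B: delta (east=-7, north=+0); A at (east=-24, north=14).
Therefore A relative to F: (east=-24, north=14).

Answer: A is at (east=-24, north=14) relative to F.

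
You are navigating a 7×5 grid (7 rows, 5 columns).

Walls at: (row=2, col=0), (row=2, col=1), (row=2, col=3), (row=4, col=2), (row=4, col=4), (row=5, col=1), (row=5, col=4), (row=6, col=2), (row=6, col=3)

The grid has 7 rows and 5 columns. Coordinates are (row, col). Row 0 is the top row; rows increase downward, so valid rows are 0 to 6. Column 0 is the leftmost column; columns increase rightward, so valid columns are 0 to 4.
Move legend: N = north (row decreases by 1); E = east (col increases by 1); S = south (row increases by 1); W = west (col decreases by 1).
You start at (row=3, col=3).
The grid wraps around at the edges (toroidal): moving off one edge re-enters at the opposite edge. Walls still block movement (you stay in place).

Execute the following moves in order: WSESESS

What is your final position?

Answer: Final position: (row=5, col=3)

Derivation:
Start: (row=3, col=3)
  W (west): (row=3, col=3) -> (row=3, col=2)
  S (south): blocked, stay at (row=3, col=2)
  E (east): (row=3, col=2) -> (row=3, col=3)
  S (south): (row=3, col=3) -> (row=4, col=3)
  E (east): blocked, stay at (row=4, col=3)
  S (south): (row=4, col=3) -> (row=5, col=3)
  S (south): blocked, stay at (row=5, col=3)
Final: (row=5, col=3)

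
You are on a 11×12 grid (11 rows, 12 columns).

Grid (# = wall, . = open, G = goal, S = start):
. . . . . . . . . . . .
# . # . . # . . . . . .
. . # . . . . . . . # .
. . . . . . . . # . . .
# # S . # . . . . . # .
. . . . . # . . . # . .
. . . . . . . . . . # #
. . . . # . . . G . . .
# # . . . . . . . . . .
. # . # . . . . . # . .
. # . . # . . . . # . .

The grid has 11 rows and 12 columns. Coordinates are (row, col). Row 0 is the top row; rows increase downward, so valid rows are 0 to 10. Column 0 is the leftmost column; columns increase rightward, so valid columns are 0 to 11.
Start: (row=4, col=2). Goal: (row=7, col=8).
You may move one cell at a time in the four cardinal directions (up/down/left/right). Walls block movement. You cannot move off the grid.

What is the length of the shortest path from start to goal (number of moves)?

BFS from (row=4, col=2) until reaching (row=7, col=8):
  Distance 0: (row=4, col=2)
  Distance 1: (row=3, col=2), (row=4, col=3), (row=5, col=2)
  Distance 2: (row=3, col=1), (row=3, col=3), (row=5, col=1), (row=5, col=3), (row=6, col=2)
  Distance 3: (row=2, col=1), (row=2, col=3), (row=3, col=0), (row=3, col=4), (row=5, col=0), (row=5, col=4), (row=6, col=1), (row=6, col=3), (row=7, col=2)
  Distance 4: (row=1, col=1), (row=1, col=3), (row=2, col=0), (row=2, col=4), (row=3, col=5), (row=6, col=0), (row=6, col=4), (row=7, col=1), (row=7, col=3), (row=8, col=2)
  Distance 5: (row=0, col=1), (row=0, col=3), (row=1, col=4), (row=2, col=5), (row=3, col=6), (row=4, col=5), (row=6, col=5), (row=7, col=0), (row=8, col=3), (row=9, col=2)
  Distance 6: (row=0, col=0), (row=0, col=2), (row=0, col=4), (row=2, col=6), (row=3, col=7), (row=4, col=6), (row=6, col=6), (row=7, col=5), (row=8, col=4), (row=10, col=2)
  Distance 7: (row=0, col=5), (row=1, col=6), (row=2, col=7), (row=4, col=7), (row=5, col=6), (row=6, col=7), (row=7, col=6), (row=8, col=5), (row=9, col=4), (row=10, col=3)
  Distance 8: (row=0, col=6), (row=1, col=7), (row=2, col=8), (row=4, col=8), (row=5, col=7), (row=6, col=8), (row=7, col=7), (row=8, col=6), (row=9, col=5)
  Distance 9: (row=0, col=7), (row=1, col=8), (row=2, col=9), (row=4, col=9), (row=5, col=8), (row=6, col=9), (row=7, col=8), (row=8, col=7), (row=9, col=6), (row=10, col=5)  <- goal reached here
One shortest path (9 moves): (row=4, col=2) -> (row=4, col=3) -> (row=5, col=3) -> (row=5, col=4) -> (row=6, col=4) -> (row=6, col=5) -> (row=6, col=6) -> (row=6, col=7) -> (row=6, col=8) -> (row=7, col=8)

Answer: Shortest path length: 9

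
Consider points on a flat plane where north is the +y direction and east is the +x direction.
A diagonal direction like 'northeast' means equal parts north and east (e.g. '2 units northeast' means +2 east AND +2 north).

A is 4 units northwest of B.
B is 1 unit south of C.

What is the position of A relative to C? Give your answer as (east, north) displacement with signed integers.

Place C at the origin (east=0, north=0).
  B is 1 unit south of C: delta (east=+0, north=-1); B at (east=0, north=-1).
  A is 4 units northwest of B: delta (east=-4, north=+4); A at (east=-4, north=3).
Therefore A relative to C: (east=-4, north=3).

Answer: A is at (east=-4, north=3) relative to C.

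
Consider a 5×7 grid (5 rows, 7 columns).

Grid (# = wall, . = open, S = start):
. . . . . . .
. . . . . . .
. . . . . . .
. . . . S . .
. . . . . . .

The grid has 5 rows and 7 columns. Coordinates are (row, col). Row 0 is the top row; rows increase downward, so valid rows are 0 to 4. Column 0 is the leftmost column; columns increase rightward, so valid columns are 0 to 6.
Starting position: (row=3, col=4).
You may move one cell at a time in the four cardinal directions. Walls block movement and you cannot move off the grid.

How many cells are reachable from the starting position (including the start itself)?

Answer: Reachable cells: 35

Derivation:
BFS flood-fill from (row=3, col=4):
  Distance 0: (row=3, col=4)
  Distance 1: (row=2, col=4), (row=3, col=3), (row=3, col=5), (row=4, col=4)
  Distance 2: (row=1, col=4), (row=2, col=3), (row=2, col=5), (row=3, col=2), (row=3, col=6), (row=4, col=3), (row=4, col=5)
  Distance 3: (row=0, col=4), (row=1, col=3), (row=1, col=5), (row=2, col=2), (row=2, col=6), (row=3, col=1), (row=4, col=2), (row=4, col=6)
  Distance 4: (row=0, col=3), (row=0, col=5), (row=1, col=2), (row=1, col=6), (row=2, col=1), (row=3, col=0), (row=4, col=1)
  Distance 5: (row=0, col=2), (row=0, col=6), (row=1, col=1), (row=2, col=0), (row=4, col=0)
  Distance 6: (row=0, col=1), (row=1, col=0)
  Distance 7: (row=0, col=0)
Total reachable: 35 (grid has 35 open cells total)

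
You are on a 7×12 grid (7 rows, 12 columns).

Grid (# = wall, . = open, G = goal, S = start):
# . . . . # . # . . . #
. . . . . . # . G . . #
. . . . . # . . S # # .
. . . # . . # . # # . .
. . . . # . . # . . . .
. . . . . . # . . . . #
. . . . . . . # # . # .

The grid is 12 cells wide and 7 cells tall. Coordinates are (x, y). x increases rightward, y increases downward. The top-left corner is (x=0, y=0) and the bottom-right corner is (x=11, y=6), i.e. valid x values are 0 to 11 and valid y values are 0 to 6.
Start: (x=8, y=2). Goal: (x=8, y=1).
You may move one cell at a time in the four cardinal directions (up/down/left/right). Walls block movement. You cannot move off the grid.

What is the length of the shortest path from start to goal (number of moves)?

BFS from (x=8, y=2) until reaching (x=8, y=1):
  Distance 0: (x=8, y=2)
  Distance 1: (x=8, y=1), (x=7, y=2)  <- goal reached here
One shortest path (1 moves): (x=8, y=2) -> (x=8, y=1)

Answer: Shortest path length: 1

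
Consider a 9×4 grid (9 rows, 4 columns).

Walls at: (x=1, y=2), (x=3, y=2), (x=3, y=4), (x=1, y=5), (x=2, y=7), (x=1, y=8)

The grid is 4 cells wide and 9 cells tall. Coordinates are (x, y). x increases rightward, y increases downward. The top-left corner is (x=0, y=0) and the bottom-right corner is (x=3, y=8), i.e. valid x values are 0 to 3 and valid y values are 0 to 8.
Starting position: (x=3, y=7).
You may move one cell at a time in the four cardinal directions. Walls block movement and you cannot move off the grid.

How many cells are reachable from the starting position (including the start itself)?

Answer: Reachable cells: 30

Derivation:
BFS flood-fill from (x=3, y=7):
  Distance 0: (x=3, y=7)
  Distance 1: (x=3, y=6), (x=3, y=8)
  Distance 2: (x=3, y=5), (x=2, y=6), (x=2, y=8)
  Distance 3: (x=2, y=5), (x=1, y=6)
  Distance 4: (x=2, y=4), (x=0, y=6), (x=1, y=7)
  Distance 5: (x=2, y=3), (x=1, y=4), (x=0, y=5), (x=0, y=7)
  Distance 6: (x=2, y=2), (x=1, y=3), (x=3, y=3), (x=0, y=4), (x=0, y=8)
  Distance 7: (x=2, y=1), (x=0, y=3)
  Distance 8: (x=2, y=0), (x=1, y=1), (x=3, y=1), (x=0, y=2)
  Distance 9: (x=1, y=0), (x=3, y=0), (x=0, y=1)
  Distance 10: (x=0, y=0)
Total reachable: 30 (grid has 30 open cells total)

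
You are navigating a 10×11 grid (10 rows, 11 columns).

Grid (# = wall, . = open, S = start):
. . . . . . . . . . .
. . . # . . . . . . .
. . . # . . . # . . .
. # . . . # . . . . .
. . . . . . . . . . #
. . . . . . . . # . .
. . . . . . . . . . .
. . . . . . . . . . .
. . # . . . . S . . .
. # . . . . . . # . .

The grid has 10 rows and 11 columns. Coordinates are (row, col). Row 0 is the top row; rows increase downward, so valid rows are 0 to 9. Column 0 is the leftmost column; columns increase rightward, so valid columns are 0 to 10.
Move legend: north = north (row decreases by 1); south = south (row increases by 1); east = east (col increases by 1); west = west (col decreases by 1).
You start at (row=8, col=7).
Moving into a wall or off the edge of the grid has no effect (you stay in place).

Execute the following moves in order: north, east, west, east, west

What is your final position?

Start: (row=8, col=7)
  north (north): (row=8, col=7) -> (row=7, col=7)
  east (east): (row=7, col=7) -> (row=7, col=8)
  west (west): (row=7, col=8) -> (row=7, col=7)
  east (east): (row=7, col=7) -> (row=7, col=8)
  west (west): (row=7, col=8) -> (row=7, col=7)
Final: (row=7, col=7)

Answer: Final position: (row=7, col=7)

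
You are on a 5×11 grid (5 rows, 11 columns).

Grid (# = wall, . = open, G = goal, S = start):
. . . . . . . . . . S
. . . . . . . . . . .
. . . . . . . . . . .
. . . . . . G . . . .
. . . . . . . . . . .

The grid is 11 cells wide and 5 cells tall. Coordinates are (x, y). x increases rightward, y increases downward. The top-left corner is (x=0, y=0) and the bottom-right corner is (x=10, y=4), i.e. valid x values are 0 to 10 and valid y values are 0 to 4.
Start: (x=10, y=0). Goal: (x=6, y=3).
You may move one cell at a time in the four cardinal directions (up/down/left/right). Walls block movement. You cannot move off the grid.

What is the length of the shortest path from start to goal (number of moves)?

Answer: Shortest path length: 7

Derivation:
BFS from (x=10, y=0) until reaching (x=6, y=3):
  Distance 0: (x=10, y=0)
  Distance 1: (x=9, y=0), (x=10, y=1)
  Distance 2: (x=8, y=0), (x=9, y=1), (x=10, y=2)
  Distance 3: (x=7, y=0), (x=8, y=1), (x=9, y=2), (x=10, y=3)
  Distance 4: (x=6, y=0), (x=7, y=1), (x=8, y=2), (x=9, y=3), (x=10, y=4)
  Distance 5: (x=5, y=0), (x=6, y=1), (x=7, y=2), (x=8, y=3), (x=9, y=4)
  Distance 6: (x=4, y=0), (x=5, y=1), (x=6, y=2), (x=7, y=3), (x=8, y=4)
  Distance 7: (x=3, y=0), (x=4, y=1), (x=5, y=2), (x=6, y=3), (x=7, y=4)  <- goal reached here
One shortest path (7 moves): (x=10, y=0) -> (x=9, y=0) -> (x=8, y=0) -> (x=7, y=0) -> (x=6, y=0) -> (x=6, y=1) -> (x=6, y=2) -> (x=6, y=3)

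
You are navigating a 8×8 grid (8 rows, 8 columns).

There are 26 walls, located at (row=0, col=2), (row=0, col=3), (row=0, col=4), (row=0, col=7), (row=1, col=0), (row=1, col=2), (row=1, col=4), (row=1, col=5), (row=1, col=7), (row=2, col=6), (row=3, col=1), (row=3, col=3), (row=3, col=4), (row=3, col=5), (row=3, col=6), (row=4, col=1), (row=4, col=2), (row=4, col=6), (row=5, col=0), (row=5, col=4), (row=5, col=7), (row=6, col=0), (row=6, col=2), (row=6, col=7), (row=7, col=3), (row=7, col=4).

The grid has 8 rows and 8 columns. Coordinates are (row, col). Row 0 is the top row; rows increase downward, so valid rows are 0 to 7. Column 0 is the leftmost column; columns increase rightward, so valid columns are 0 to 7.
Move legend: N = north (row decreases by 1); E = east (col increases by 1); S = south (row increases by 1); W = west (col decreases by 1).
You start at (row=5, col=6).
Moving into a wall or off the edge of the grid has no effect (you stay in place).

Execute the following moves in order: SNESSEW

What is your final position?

Start: (row=5, col=6)
  S (south): (row=5, col=6) -> (row=6, col=6)
  N (north): (row=6, col=6) -> (row=5, col=6)
  E (east): blocked, stay at (row=5, col=6)
  S (south): (row=5, col=6) -> (row=6, col=6)
  S (south): (row=6, col=6) -> (row=7, col=6)
  E (east): (row=7, col=6) -> (row=7, col=7)
  W (west): (row=7, col=7) -> (row=7, col=6)
Final: (row=7, col=6)

Answer: Final position: (row=7, col=6)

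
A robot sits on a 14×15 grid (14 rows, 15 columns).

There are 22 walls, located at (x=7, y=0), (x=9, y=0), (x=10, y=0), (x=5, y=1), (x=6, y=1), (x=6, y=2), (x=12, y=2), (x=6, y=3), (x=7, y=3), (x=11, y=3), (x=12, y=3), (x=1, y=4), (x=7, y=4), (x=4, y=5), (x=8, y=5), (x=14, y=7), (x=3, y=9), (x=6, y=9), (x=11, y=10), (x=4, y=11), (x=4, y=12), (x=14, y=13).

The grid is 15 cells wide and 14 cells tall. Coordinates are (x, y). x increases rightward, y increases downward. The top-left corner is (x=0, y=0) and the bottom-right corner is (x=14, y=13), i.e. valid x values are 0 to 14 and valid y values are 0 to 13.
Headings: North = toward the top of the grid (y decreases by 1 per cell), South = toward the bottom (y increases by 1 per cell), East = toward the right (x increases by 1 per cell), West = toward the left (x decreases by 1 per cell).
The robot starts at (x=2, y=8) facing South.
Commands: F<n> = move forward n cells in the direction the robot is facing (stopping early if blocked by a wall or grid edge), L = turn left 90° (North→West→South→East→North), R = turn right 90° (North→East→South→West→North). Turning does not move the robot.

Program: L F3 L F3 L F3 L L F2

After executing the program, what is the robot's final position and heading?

Start: (x=2, y=8), facing South
  L: turn left, now facing East
  F3: move forward 3, now at (x=5, y=8)
  L: turn left, now facing North
  F3: move forward 3, now at (x=5, y=5)
  L: turn left, now facing West
  F3: move forward 0/3 (blocked), now at (x=5, y=5)
  L: turn left, now facing South
  L: turn left, now facing East
  F2: move forward 2, now at (x=7, y=5)
Final: (x=7, y=5), facing East

Answer: Final position: (x=7, y=5), facing East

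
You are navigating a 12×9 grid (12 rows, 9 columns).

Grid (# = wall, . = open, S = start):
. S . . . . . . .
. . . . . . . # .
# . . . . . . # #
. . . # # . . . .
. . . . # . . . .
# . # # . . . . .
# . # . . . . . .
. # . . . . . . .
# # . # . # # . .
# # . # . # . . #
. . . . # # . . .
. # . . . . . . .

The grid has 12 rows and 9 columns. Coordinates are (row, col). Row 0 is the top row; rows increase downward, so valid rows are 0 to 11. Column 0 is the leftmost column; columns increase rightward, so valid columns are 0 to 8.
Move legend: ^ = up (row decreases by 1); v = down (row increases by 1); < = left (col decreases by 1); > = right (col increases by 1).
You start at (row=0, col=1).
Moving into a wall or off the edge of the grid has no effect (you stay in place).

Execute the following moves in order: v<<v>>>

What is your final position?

Answer: Final position: (row=1, col=3)

Derivation:
Start: (row=0, col=1)
  v (down): (row=0, col=1) -> (row=1, col=1)
  < (left): (row=1, col=1) -> (row=1, col=0)
  < (left): blocked, stay at (row=1, col=0)
  v (down): blocked, stay at (row=1, col=0)
  > (right): (row=1, col=0) -> (row=1, col=1)
  > (right): (row=1, col=1) -> (row=1, col=2)
  > (right): (row=1, col=2) -> (row=1, col=3)
Final: (row=1, col=3)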